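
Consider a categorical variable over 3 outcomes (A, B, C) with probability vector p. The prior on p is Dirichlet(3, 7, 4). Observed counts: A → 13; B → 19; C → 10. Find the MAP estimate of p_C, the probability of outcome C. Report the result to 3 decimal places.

The posterior is Dirichlet(αᵢ + nᵢ) = Dirichlet(16, 26, 14).
For a Dirichlet(a₁,…,a_K) with all aᵢ > 1, the mode has j-th component (aⱼ − 1)/(Σaᵢ − K).
Here Σaᵢ = 56 and K = 3, so p_C = (14 − 1)/(56 − 3) = 13/53 ≈ 0.245.

MAP estimate of p_C = 0.245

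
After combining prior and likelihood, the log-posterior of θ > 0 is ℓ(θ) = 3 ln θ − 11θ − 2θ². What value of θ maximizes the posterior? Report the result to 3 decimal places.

ℓ'(θ) = 3/θ − 11 − 4θ. Setting this to zero and multiplying by θ: 4θ² + 11θ − 3 = 0.
θ = (−11 + √(11² + 4·4·3)) / (2·4) = (−11 + √169) / 8 = (−11 + 13)/8 = 1/4.
ℓ''(θ) = −3/θ² − 4 < 0, confirming a maximum.

θ̂_MAP = 0.250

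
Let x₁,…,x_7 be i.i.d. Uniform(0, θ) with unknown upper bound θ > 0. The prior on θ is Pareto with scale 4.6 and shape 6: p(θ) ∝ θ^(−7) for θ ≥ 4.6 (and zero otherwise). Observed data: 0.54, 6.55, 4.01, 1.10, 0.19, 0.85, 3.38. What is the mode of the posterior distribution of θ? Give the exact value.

The Uniform(0, θ) likelihood is θ^(−n) for θ ≥ max(xᵢ), zero otherwise. Here max(xᵢ) = 6.55.
Posterior ∝ θ^(−7) · θ^(−7) = θ^(−14) on θ ≥ max(4.6, 6.55) = 6.55.
This density is strictly decreasing in θ, so the posterior mode lies at the lower boundary of the support.

θ̂_MAP = 6.55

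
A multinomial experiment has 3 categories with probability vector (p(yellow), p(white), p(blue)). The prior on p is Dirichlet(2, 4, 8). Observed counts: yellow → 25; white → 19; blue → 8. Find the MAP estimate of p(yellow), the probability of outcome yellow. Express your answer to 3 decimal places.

MAP estimate of p(yellow) = 0.413

The posterior is Dirichlet(αᵢ + nᵢ) = Dirichlet(27, 23, 16).
For a Dirichlet(a₁,…,a_K) with all aᵢ > 1, the mode has j-th component (aⱼ − 1)/(Σaᵢ − K).
Here Σaᵢ = 66 and K = 3, so p(yellow) = (27 − 1)/(66 − 3) = 26/63 ≈ 0.413.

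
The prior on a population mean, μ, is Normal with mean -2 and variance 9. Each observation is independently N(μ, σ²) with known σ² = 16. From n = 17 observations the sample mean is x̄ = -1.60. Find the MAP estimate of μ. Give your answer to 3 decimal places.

n = 17, x̄ = -1.60.
For a Normal prior and Normal likelihood with known variance, the posterior is Normal; its mode equals its mean, the precision-weighted average.
Prior precision 1/σ₀² = 1/9; data precision n/σ² = 17/16 = 1.0625.
μ̂ = ((1/9)·(-2) + 1.0625·(-1.6)) / (1/9 + 1.0625) = (-173/90)/(169/144) = -1384/845 ≈ -1.638.

μ̂_MAP = -1.638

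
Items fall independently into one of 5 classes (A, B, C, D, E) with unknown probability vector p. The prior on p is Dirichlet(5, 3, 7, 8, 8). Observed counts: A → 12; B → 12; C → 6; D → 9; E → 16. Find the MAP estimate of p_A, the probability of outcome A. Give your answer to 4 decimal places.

The posterior is Dirichlet(αᵢ + nᵢ) = Dirichlet(17, 15, 13, 17, 24).
For a Dirichlet(a₁,…,a_K) with all aᵢ > 1, the mode has j-th component (aⱼ − 1)/(Σaᵢ − K).
Here Σaᵢ = 86 and K = 5, so p_A = (17 − 1)/(86 − 5) = 16/81 ≈ 0.1975.

MAP estimate of p_A = 0.1975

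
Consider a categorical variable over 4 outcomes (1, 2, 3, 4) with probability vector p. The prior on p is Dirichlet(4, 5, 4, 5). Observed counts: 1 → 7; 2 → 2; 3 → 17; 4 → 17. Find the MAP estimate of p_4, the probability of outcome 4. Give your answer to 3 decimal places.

MAP estimate: 0.368

The posterior is Dirichlet(αᵢ + nᵢ) = Dirichlet(11, 7, 21, 22).
For a Dirichlet(a₁,…,a_K) with all aᵢ > 1, the mode has j-th component (aⱼ − 1)/(Σaᵢ − K).
Here Σaᵢ = 61 and K = 4, so p_4 = (22 − 1)/(61 − 4) = 21/57 ≈ 0.368.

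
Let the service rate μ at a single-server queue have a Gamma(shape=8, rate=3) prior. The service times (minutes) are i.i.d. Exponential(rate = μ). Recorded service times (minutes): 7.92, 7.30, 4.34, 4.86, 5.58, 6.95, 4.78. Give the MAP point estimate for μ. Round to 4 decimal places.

The Exponential(rate=μ) likelihood is ∝ μ^n e^(−μΣtᵢ). Here n = 7 and Σtᵢ = 7.92 + 7.30 + 4.34 + 4.86 + 5.58 + 6.95 + 4.78 = 41.73.
Posterior ∝ μ^7e^(−3μ) · μ^7e^(−41.73μ) = μ^14e^(−44.73μ), i.e. Gamma(15, 44.73).
Mode = (a−1)/b = 14/44.73 ≈ 0.3130.

μ̂_MAP = 0.3130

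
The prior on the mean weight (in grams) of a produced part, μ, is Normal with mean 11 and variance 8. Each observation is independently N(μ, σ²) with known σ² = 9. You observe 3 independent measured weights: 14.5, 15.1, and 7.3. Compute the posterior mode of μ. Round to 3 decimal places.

n = 3; x̄ = (14.5 + 15.1 + 7.3)/3 = 36.9/3 = 12.3.
For a Normal prior and Normal likelihood with known variance, the posterior is Normal; its mode equals its mean, the precision-weighted average.
Prior precision 1/σ₀² = 1/8 = 0.125; data precision n/σ² = 3/9 = 1/3.
μ̂ = (0.125·11 + (1/3)·12.3) / (0.125 + 1/3) = 5.475/(11/24) = 657/55 ≈ 11.945.

μ̂_MAP = 11.945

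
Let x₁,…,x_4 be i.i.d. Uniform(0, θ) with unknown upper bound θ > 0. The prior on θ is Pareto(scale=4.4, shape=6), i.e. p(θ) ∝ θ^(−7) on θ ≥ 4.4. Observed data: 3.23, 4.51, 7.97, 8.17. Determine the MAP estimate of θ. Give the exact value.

The Uniform(0, θ) likelihood is θ^(−n) for θ ≥ max(xᵢ), zero otherwise. Here max(xᵢ) = 8.17.
Posterior ∝ θ^(−7) · θ^(−4) = θ^(−11) on θ ≥ max(4.4, 8.17) = 8.17.
This density is strictly decreasing in θ, so the posterior mode lies at the lower boundary of the support.

θ̂_MAP = 8.17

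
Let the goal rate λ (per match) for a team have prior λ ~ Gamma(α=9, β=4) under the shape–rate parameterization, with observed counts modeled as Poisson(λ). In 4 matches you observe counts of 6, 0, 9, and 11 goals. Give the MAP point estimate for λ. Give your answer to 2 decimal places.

λ̂_MAP = 4.25

Σxᵢ = 6+0+9+11 = 26, with n = 4.
Posterior ∝ λ^8e^(−4λ) · λ^26e^(−4λ) = λ^34e^(−8λ), i.e. Gamma(shape=35, rate=8).
The mode of a Gamma(a, b) with a ≥ 1 (shape–rate) is (a−1)/b = 34/8 ≈ 4.25.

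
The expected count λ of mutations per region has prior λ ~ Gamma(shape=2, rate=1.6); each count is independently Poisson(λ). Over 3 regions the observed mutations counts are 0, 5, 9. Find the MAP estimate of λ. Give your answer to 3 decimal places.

λ̂_MAP = 3.261

Σxᵢ = 0+5+9 = 14, with n = 3.
Posterior ∝ λe^(−1.6λ) · λ^14e^(−3λ) = λ^15e^(−4.6λ), i.e. Gamma(shape=16, rate=4.6).
The mode of a Gamma(a, b) with a ≥ 1 (shape–rate) is (a−1)/b = 15/4.6 ≈ 3.261.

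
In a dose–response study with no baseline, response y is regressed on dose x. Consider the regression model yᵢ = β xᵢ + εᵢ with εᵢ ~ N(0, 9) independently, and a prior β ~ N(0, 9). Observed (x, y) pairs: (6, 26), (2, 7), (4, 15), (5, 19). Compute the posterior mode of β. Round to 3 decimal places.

β̂_MAP = 3.963

log p(β | y) = −Σ(yᵢ − βxᵢ)²/(2·9) − β²/(2·9) + const.
Setting the derivative to zero: Σxᵢ(yᵢ − βxᵢ)/9 − β/9 = 0, so β = Σxᵢyᵢ / (Σxᵢ² + σ²/τ²).
Σxᵢyᵢ = 6·26 + 2·7 + 4·15 + 5·19 = 325; Σxᵢ² = 81; σ²/τ² = 1.
β̂_MAP = 325 / (81 + 1) = 325/82 ≈ 3.963.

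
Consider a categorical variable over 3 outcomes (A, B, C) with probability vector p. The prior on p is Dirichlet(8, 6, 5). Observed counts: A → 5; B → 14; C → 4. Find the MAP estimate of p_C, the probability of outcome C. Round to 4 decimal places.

The posterior is Dirichlet(αᵢ + nᵢ) = Dirichlet(13, 20, 9).
For a Dirichlet(a₁,…,a_K) with all aᵢ > 1, the mode has j-th component (aⱼ − 1)/(Σaᵢ − K).
Here Σaᵢ = 42 and K = 3, so p_C = (9 − 1)/(42 − 3) = 8/39 ≈ 0.2051.

MAP estimate of p_C = 0.2051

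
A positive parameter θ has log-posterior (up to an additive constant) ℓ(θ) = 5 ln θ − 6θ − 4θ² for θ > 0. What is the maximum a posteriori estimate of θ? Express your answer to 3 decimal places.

θ̂_MAP = 0.500

ℓ'(θ) = 5/θ − 6 − 8θ. Setting this to zero and multiplying by θ: 8θ² + 6θ − 5 = 0.
θ = (−6 + √(6² + 4·8·5)) / (2·8) = (−6 + √196) / 16 = (−6 + 14)/16 = 1/2.
ℓ''(θ) = −5/θ² − 8 < 0, confirming a maximum.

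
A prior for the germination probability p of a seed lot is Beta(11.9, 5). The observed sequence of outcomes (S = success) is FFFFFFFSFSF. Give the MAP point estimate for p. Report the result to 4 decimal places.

p̂_MAP = 0.4981

Prior: Beta(11.9, 5).
Data: 2 successes in 11 trials (from the sequence). The binomial likelihood contributes p^2(1−p)^9, so the posterior is Beta(11.9+2, 5+9) = Beta(13.9, 14).
For Beta(a, b) with a, b > 1 the mode is (a−1)/(a+b−2) = 12.9/25.9 ≈ 0.4981.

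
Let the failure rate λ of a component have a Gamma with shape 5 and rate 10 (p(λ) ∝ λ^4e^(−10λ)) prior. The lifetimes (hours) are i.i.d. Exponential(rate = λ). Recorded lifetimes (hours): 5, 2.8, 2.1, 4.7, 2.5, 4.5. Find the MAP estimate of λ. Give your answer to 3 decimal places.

λ̂_MAP = 0.316

The Exponential(rate=λ) likelihood is ∝ λ^n e^(−λΣtᵢ). Here n = 6 and Σtᵢ = 5 + 2.8 + 2.1 + 4.7 + 2.5 + 4.5 = 21.6.
Posterior ∝ λ^4e^(−10λ) · λ^6e^(−21.6λ) = λ^10e^(−31.6λ), i.e. Gamma(11, 31.6).
Mode = (a−1)/b = 10/31.6 ≈ 0.316.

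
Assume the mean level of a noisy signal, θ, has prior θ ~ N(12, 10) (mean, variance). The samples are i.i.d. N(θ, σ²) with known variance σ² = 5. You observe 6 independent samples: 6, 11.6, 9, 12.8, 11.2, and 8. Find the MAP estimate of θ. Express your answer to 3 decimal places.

θ̂_MAP = 9.938

n = 6; x̄ = (6 + 11.6 + 9 + 12.8 + 11.2 + 8)/6 = 58.6/6 = 293/30 ≈ 9.7667.
For a Normal prior and Normal likelihood with known variance, the posterior is Normal; its mode equals its mean, the precision-weighted average.
Prior precision 1/σ₀² = 1/10 = 0.1; data precision n/σ² = 6/5 = 1.2.
θ̂ = (0.1·12 + 1.2·(293/30)) / (0.1 + 1.2) = 12.92/1.3 = 646/65 ≈ 9.938.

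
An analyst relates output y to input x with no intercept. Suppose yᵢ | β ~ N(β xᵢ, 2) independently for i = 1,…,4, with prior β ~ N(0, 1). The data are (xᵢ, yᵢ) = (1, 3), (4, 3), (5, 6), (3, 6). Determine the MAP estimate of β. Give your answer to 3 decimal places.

β̂_MAP = 1.189

log p(β | y) = −Σ(yᵢ − βxᵢ)²/(2·2) − β²/(2·1) + const.
Setting the derivative to zero: Σxᵢ(yᵢ − βxᵢ)/2 − β/1 = 0, so β = Σxᵢyᵢ / (Σxᵢ² + σ²/τ²).
Σxᵢyᵢ = 1·3 + 4·3 + 5·6 + 3·6 = 63; Σxᵢ² = 51; σ²/τ² = 2.
β̂_MAP = 63 / (51 + 2) = 63/53 ≈ 1.189.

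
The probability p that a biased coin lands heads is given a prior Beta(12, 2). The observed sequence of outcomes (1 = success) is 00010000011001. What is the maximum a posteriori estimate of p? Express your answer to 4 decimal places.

Prior: Beta(12, 2).
Data: 4 successes in 14 trials (from the sequence). The binomial likelihood contributes p^4(1−p)^10, so the posterior is Beta(12+4, 2+10) = Beta(16, 12).
For Beta(a, b) with a, b > 1 the mode is (a−1)/(a+b−2) = 15/26 ≈ 0.5769.

p̂_MAP = 0.5769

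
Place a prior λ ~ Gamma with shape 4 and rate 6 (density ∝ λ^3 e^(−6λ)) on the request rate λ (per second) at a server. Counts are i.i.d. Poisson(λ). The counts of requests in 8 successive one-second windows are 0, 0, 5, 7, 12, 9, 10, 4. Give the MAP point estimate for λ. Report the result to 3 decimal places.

λ̂_MAP = 3.571

Σxᵢ = 0+0+5+7+12+9+10+4 = 47, with n = 8.
Posterior ∝ λ^3e^(−6λ) · λ^47e^(−8λ) = λ^50e^(−14λ), i.e. Gamma(shape=51, rate=14).
The mode of a Gamma(a, b) with a ≥ 1 (shape–rate) is (a−1)/b = 50/14 ≈ 3.571.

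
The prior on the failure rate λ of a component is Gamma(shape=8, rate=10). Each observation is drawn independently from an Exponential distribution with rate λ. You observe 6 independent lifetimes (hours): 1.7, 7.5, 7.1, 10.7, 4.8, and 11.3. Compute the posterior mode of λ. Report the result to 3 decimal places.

λ̂_MAP = 0.245

The Exponential(rate=λ) likelihood is ∝ λ^n e^(−λΣtᵢ). Here n = 6 and Σtᵢ = 1.7 + 7.5 + 7.1 + 10.7 + 4.8 + 11.3 = 43.1.
Posterior ∝ λ^7e^(−10λ) · λ^6e^(−43.1λ) = λ^13e^(−53.1λ), i.e. Gamma(14, 53.1).
Mode = (a−1)/b = 13/53.1 ≈ 0.245.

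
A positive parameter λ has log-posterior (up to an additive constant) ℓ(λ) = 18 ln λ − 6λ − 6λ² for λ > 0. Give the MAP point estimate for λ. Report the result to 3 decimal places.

λ̂_MAP = 1.000

ℓ'(λ) = 18/λ − 6 − 12λ. Setting this to zero and multiplying by λ: 12λ² + 6λ − 18 = 0.
λ = (−6 + √(6² + 4·12·18)) / (2·12) = (−6 + √900) / 24 = (−6 + 30)/24 = 1.
ℓ''(λ) = −18/λ² − 12 < 0, confirming a maximum.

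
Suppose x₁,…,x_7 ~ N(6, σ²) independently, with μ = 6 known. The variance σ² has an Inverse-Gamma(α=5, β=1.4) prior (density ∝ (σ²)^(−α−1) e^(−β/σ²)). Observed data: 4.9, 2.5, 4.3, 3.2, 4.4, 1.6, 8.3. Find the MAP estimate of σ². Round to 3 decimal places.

σ̂²_MAP = 2.853

Sum of squared deviations about the known mean: SS = (4.9−6)² + (2.5−6)² + (4.3−6)² + (3.2−6)² + (4.4−6)² + (1.6−6)² + (8.3−6)² = 51.4.
The Normal likelihood contributes (σ²)^(−n/2) exp(−SS/(2σ²)), so the posterior is Inverse-Gamma(α + n/2, β + SS/2) = Inverse-Gamma(8.5, 27.1).
The mode of Inverse-Gamma(a, b) is b/(a+1) = 27.1/9.5 ≈ 2.853.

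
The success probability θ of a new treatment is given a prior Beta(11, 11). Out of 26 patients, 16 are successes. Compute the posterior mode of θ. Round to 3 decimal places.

θ̂_MAP = 0.565

Prior: Beta(11, 11).
Data: 16 successes in 26 trials. The binomial likelihood contributes θ^16(1−θ)^10, so the posterior is Beta(11+16, 11+10) = Beta(27, 21).
For Beta(a, b) with a, b > 1 the mode is (a−1)/(a+b−2) = 26/46 ≈ 0.565.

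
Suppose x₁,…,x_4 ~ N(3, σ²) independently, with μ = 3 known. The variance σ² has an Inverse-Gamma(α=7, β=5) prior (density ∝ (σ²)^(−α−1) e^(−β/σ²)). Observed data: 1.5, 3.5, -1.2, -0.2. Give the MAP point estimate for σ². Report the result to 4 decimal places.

σ̂²_MAP = 2.0190

Sum of squared deviations about the known mean: SS = (1.5−3)² + (3.5−3)² + (-1.2−3)² + (-0.2−3)² = 30.38.
The Normal likelihood contributes (σ²)^(−n/2) exp(−SS/(2σ²)), so the posterior is Inverse-Gamma(α + n/2, β + SS/2) = Inverse-Gamma(9, 20.19).
The mode of Inverse-Gamma(a, b) is b/(a+1) = 20.19/10 ≈ 2.0190.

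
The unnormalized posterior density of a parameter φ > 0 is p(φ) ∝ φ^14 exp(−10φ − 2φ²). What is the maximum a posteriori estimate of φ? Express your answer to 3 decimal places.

ℓ'(φ) = 14/φ − 10 − 4φ. Setting this to zero and multiplying by φ: 4φ² + 10φ − 14 = 0.
φ = (−10 + √(10² + 4·4·14)) / (2·4) = (−10 + √324) / 8 = (−10 + 18)/8 = 1.
ℓ''(φ) = −14/φ² − 4 < 0, confirming a maximum.

φ̂_MAP = 1.000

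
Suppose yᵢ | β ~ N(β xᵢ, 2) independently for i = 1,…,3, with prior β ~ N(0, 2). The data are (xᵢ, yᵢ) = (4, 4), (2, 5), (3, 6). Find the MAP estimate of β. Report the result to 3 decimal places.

log p(β | y) = −Σ(yᵢ − βxᵢ)²/(2·2) − β²/(2·2) + const.
Setting the derivative to zero: Σxᵢ(yᵢ − βxᵢ)/2 − β/2 = 0, so β = Σxᵢyᵢ / (Σxᵢ² + σ²/τ²).
Σxᵢyᵢ = 4·4 + 2·5 + 3·6 = 44; Σxᵢ² = 29; σ²/τ² = 1.
β̂_MAP = 44 / (29 + 1) = 44/30 ≈ 1.467.

β̂_MAP = 1.467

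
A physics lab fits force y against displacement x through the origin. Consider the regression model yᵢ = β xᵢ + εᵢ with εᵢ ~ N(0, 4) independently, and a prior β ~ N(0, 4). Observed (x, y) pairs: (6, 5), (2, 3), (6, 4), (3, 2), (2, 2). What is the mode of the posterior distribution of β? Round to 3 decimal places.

β̂_MAP = 0.778

log p(β | y) = −Σ(yᵢ − βxᵢ)²/(2·4) − β²/(2·4) + const.
Setting the derivative to zero: Σxᵢ(yᵢ − βxᵢ)/4 − β/4 = 0, so β = Σxᵢyᵢ / (Σxᵢ² + σ²/τ²).
Σxᵢyᵢ = 6·5 + 2·3 + 6·4 + 3·2 + 2·2 = 70; Σxᵢ² = 89; σ²/τ² = 1.
β̂_MAP = 70 / (89 + 1) = 70/90 ≈ 0.778.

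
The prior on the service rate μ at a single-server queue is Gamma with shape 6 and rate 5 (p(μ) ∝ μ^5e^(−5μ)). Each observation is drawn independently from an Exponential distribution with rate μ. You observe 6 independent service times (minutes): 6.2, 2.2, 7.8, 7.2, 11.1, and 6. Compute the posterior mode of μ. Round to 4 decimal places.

The Exponential(rate=μ) likelihood is ∝ μ^n e^(−μΣtᵢ). Here n = 6 and Σtᵢ = 6.2 + 2.2 + 7.8 + 7.2 + 11.1 + 6 = 40.5.
Posterior ∝ μ^5e^(−5μ) · μ^6e^(−40.5μ) = μ^11e^(−45.5μ), i.e. Gamma(12, 45.5).
Mode = (a−1)/b = 11/45.5 ≈ 0.2418.

μ̂_MAP = 0.2418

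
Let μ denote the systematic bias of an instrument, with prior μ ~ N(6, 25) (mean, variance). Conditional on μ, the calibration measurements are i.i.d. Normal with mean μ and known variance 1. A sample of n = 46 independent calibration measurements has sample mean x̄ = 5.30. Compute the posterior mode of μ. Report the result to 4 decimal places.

μ̂_MAP = 5.3006

n = 46, x̄ = 5.30.
For a Normal prior and Normal likelihood with known variance, the posterior is Normal; its mode equals its mean, the precision-weighted average.
Prior precision 1/σ₀² = 1/25 = 0.04; data precision n/σ² = 46/1 = 46.
μ̂ = (0.04·6 + 46·5.3) / (0.04 + 46) = 244.04/46.04 = 6101/1151 ≈ 5.3006.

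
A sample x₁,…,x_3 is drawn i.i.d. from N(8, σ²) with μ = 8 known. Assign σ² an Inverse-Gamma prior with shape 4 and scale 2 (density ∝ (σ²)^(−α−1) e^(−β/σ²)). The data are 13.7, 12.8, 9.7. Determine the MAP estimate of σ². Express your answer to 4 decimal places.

Sum of squared deviations about the known mean: SS = (13.7−8)² + (12.8−8)² + (9.7−8)² = 58.42.
The Normal likelihood contributes (σ²)^(−n/2) exp(−SS/(2σ²)), so the posterior is Inverse-Gamma(α + n/2, β + SS/2) = Inverse-Gamma(5.5, 31.21).
The mode of Inverse-Gamma(a, b) is b/(a+1) = 31.21/6.5 ≈ 4.8015.

σ̂²_MAP = 4.8015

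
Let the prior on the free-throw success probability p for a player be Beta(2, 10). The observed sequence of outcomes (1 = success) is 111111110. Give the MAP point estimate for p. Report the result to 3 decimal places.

Prior: Beta(2, 10).
Data: 8 successes in 9 trials (from the sequence). The binomial likelihood contributes p^8(1−p)^1, so the posterior is Beta(2+8, 10+1) = Beta(10, 11).
For Beta(a, b) with a, b > 1 the mode is (a−1)/(a+b−2) = 9/19 ≈ 0.474.

p̂_MAP = 0.474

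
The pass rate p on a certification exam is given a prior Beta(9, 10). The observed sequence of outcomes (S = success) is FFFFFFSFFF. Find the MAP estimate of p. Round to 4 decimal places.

Prior: Beta(9, 10).
Data: 1 success in 10 trials (from the sequence). The binomial likelihood contributes p(1−p)^9, so the posterior is Beta(9+1, 10+9) = Beta(10, 19).
For Beta(a, b) with a, b > 1 the mode is (a−1)/(a+b−2) = 9/27 ≈ 0.3333.

p̂_MAP = 0.3333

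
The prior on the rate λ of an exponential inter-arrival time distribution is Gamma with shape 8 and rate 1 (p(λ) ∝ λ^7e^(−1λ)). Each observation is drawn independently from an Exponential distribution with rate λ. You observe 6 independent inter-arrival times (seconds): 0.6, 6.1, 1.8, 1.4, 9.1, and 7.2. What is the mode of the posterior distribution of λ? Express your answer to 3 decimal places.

The Exponential(rate=λ) likelihood is ∝ λ^n e^(−λΣtᵢ). Here n = 6 and Σtᵢ = 0.6 + 6.1 + 1.8 + 1.4 + 9.1 + 7.2 = 26.2.
Posterior ∝ λ^7e^(−1λ) · λ^6e^(−26.2λ) = λ^13e^(−27.2λ), i.e. Gamma(14, 27.2).
Mode = (a−1)/b = 13/27.2 ≈ 0.478.

λ̂_MAP = 0.478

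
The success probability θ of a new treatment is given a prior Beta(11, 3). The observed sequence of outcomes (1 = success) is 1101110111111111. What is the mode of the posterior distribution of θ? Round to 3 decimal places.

Prior: Beta(11, 3).
Data: 14 successes in 16 trials (from the sequence). The binomial likelihood contributes θ^14(1−θ)^2, so the posterior is Beta(11+14, 3+2) = Beta(25, 5).
For Beta(a, b) with a, b > 1 the mode is (a−1)/(a+b−2) = 24/28 ≈ 0.857.

θ̂_MAP = 0.857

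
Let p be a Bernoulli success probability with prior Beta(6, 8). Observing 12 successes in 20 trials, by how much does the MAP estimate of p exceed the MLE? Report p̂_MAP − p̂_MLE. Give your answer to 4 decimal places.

MAP − MLE = -0.0688

Posterior is Beta(18, 16); MAP = (18−1)/(34−2) = 17/32 ≈ 0.53125.
MLE ignores the prior: p̂_MLE = k/n = 12/20 ≈ 0.60000.
Difference = 17/32 − 12/20 = -11/160 ≈ -0.0688.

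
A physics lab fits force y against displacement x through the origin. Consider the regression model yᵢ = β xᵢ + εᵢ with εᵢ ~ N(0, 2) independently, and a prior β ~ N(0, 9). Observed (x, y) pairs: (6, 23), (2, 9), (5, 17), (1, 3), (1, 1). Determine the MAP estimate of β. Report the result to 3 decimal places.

log p(β | y) = −Σ(yᵢ − βxᵢ)²/(2·2) − β²/(2·9) + const.
Setting the derivative to zero: Σxᵢ(yᵢ − βxᵢ)/2 − β/9 = 0, so β = Σxᵢyᵢ / (Σxᵢ² + σ²/τ²).
Σxᵢyᵢ = 6·23 + 2·9 + 5·17 + 1·3 + 1·1 = 245; Σxᵢ² = 67; σ²/τ² = 2/9.
β̂_MAP = 245 / (67 + 2/9) = 245/(605/9) = 441/121 ≈ 3.645.

β̂_MAP = 3.645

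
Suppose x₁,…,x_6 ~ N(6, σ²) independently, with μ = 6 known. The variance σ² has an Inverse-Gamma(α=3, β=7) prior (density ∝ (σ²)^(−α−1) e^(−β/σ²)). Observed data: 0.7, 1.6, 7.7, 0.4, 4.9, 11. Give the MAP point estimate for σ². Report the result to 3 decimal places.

Sum of squared deviations about the known mean: SS = (0.7−6)² + (1.6−6)² + (7.7−6)² + (0.4−6)² + (4.9−6)² + (11−6)² = 107.91.
The Normal likelihood contributes (σ²)^(−n/2) exp(−SS/(2σ²)), so the posterior is Inverse-Gamma(α + n/2, β + SS/2) = Inverse-Gamma(6, 60.955).
The mode of Inverse-Gamma(a, b) is b/(a+1) = 60.955/7 ≈ 8.708.

σ̂²_MAP = 8.708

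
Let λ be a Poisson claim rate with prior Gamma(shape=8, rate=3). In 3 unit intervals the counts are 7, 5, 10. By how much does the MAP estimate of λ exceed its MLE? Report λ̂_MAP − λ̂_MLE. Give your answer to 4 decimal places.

Σxᵢ = 22. Posterior is Gamma(30, 6); MAP = (30−1)/6 = 29/6 ≈ 4.83333.
MLE = x̄ = 22/3 ≈ 7.33333.
Difference = 29/6 − 22/3 = -5/2 ≈ -2.5000.

MAP − MLE = -2.5000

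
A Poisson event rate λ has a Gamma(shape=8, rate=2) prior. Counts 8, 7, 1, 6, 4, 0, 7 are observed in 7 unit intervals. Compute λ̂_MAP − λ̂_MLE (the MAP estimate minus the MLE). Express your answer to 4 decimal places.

MAP − MLE = -0.2698

Σxᵢ = 33. Posterior is Gamma(41, 9); MAP = (41−1)/9 = 40/9 ≈ 4.44444.
MLE = x̄ = 33/7 ≈ 4.71429.
Difference = 40/9 − 33/7 = -17/63 ≈ -0.2698.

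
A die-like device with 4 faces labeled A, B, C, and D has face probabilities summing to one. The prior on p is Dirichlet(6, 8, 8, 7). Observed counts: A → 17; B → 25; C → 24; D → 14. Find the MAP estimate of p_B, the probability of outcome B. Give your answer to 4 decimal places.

The posterior is Dirichlet(αᵢ + nᵢ) = Dirichlet(23, 33, 32, 21).
For a Dirichlet(a₁,…,a_K) with all aᵢ > 1, the mode has j-th component (aⱼ − 1)/(Σaᵢ − K).
Here Σaᵢ = 109 and K = 4, so p_B = (33 − 1)/(109 − 4) = 32/105 ≈ 0.3048.

MAP estimate of p_B = 0.3048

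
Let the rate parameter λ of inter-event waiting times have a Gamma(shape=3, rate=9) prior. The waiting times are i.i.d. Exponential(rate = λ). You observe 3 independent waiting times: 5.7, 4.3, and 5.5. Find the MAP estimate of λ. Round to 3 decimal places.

The Exponential(rate=λ) likelihood is ∝ λ^n e^(−λΣtᵢ). Here n = 3 and Σtᵢ = 5.7 + 4.3 + 5.5 = 15.5.
Posterior ∝ λ^2e^(−9λ) · λ^3e^(−15.5λ) = λ^5e^(−24.5λ), i.e. Gamma(6, 24.5).
Mode = (a−1)/b = 5/24.5 ≈ 0.204.

λ̂_MAP = 0.204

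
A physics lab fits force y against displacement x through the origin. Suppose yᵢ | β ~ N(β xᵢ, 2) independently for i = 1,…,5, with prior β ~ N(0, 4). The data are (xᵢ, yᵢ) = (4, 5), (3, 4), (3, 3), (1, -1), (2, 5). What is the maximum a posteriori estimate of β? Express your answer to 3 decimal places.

log p(β | y) = −Σ(yᵢ − βxᵢ)²/(2·2) − β²/(2·4) + const.
Setting the derivative to zero: Σxᵢ(yᵢ − βxᵢ)/2 − β/4 = 0, so β = Σxᵢyᵢ / (Σxᵢ² + σ²/τ²).
Σxᵢyᵢ = 4·5 + 3·4 + 3·3 + 1·(-1) + 2·5 = 50; Σxᵢ² = 39; σ²/τ² = 0.5.
β̂_MAP = 50 / (39 + 0.5) = 50/39.5 ≈ 1.266.

β̂_MAP = 1.266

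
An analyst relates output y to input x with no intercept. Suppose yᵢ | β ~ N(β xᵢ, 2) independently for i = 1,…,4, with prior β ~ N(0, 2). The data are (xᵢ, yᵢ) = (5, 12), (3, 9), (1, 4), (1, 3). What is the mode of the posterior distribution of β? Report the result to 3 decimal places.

log p(β | y) = −Σ(yᵢ − βxᵢ)²/(2·2) − β²/(2·2) + const.
Setting the derivative to zero: Σxᵢ(yᵢ − βxᵢ)/2 − β/2 = 0, so β = Σxᵢyᵢ / (Σxᵢ² + σ²/τ²).
Σxᵢyᵢ = 5·12 + 3·9 + 1·4 + 1·3 = 94; Σxᵢ² = 36; σ²/τ² = 1.
β̂_MAP = 94 / (36 + 1) = 94/37 ≈ 2.541.

β̂_MAP = 2.541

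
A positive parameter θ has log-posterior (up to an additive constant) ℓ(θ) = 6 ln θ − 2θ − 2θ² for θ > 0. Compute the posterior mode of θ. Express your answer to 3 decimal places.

ℓ'(θ) = 6/θ − 2 − 4θ. Setting this to zero and multiplying by θ: 4θ² + 2θ − 6 = 0.
θ = (−2 + √(2² + 4·4·6)) / (2·4) = (−2 + √100) / 8 = (−2 + 10)/8 = 1.
ℓ''(θ) = −6/θ² − 4 < 0, confirming a maximum.

θ̂_MAP = 1.000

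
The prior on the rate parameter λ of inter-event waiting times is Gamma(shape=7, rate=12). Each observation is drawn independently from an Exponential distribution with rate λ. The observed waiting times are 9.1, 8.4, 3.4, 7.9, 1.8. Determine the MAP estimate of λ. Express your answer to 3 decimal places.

λ̂_MAP = 0.258

The Exponential(rate=λ) likelihood is ∝ λ^n e^(−λΣtᵢ). Here n = 5 and Σtᵢ = 9.1 + 8.4 + 3.4 + 7.9 + 1.8 = 30.6.
Posterior ∝ λ^6e^(−12λ) · λ^5e^(−30.6λ) = λ^11e^(−42.6λ), i.e. Gamma(12, 42.6).
Mode = (a−1)/b = 11/42.6 ≈ 0.258.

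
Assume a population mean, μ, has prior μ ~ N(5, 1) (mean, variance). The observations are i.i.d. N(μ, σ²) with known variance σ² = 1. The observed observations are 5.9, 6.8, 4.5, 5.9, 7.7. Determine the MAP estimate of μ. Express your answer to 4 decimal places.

n = 5; x̄ = (5.9 + 6.8 + 4.5 + 5.9 + 7.7)/5 = 30.8/5 = 6.16.
For a Normal prior and Normal likelihood with known variance, the posterior is Normal; its mode equals its mean, the precision-weighted average.
Prior precision 1/σ₀² = 1/1 = 1; data precision n/σ² = 5/1 = 5.
μ̂ = (1·5 + 5·6.16) / (1 + 5) = 35.8/6 = 179/30 ≈ 5.9667.

μ̂_MAP = 5.9667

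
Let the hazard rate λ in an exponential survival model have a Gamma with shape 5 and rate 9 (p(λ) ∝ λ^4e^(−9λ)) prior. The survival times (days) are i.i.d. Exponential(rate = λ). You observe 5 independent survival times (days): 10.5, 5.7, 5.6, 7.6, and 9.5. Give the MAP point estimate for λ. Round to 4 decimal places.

The Exponential(rate=λ) likelihood is ∝ λ^n e^(−λΣtᵢ). Here n = 5 and Σtᵢ = 10.5 + 5.7 + 5.6 + 7.6 + 9.5 = 38.9.
Posterior ∝ λ^4e^(−9λ) · λ^5e^(−38.9λ) = λ^9e^(−47.9λ), i.e. Gamma(10, 47.9).
Mode = (a−1)/b = 9/47.9 ≈ 0.1879.

λ̂_MAP = 0.1879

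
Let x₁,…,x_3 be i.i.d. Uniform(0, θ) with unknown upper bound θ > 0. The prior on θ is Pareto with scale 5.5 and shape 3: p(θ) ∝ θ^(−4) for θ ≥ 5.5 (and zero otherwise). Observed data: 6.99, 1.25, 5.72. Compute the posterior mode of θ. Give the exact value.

The Uniform(0, θ) likelihood is θ^(−n) for θ ≥ max(xᵢ), zero otherwise. Here max(xᵢ) = 6.99.
Posterior ∝ θ^(−4) · θ^(−3) = θ^(−7) on θ ≥ max(5.5, 6.99) = 6.99.
This density is strictly decreasing in θ, so the posterior mode lies at the lower boundary of the support.

θ̂_MAP = 6.99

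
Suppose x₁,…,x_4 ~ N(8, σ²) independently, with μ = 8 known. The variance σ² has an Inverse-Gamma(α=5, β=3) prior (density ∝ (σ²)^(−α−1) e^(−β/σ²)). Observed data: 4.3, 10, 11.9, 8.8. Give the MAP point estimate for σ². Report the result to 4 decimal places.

σ̂²_MAP = 2.4713

Sum of squared deviations about the known mean: SS = (4.3−8)² + (10−8)² + (11.9−8)² + (8.8−8)² = 33.54.
The Normal likelihood contributes (σ²)^(−n/2) exp(−SS/(2σ²)), so the posterior is Inverse-Gamma(α + n/2, β + SS/2) = Inverse-Gamma(7, 19.77).
The mode of Inverse-Gamma(a, b) is b/(a+1) = 19.77/8 ≈ 2.4713.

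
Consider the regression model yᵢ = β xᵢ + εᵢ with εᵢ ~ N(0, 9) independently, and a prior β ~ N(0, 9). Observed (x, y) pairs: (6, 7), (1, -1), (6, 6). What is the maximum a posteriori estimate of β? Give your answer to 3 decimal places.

log p(β | y) = −Σ(yᵢ − βxᵢ)²/(2·9) − β²/(2·9) + const.
Setting the derivative to zero: Σxᵢ(yᵢ − βxᵢ)/9 − β/9 = 0, so β = Σxᵢyᵢ / (Σxᵢ² + σ²/τ²).
Σxᵢyᵢ = 6·7 + 1·(-1) + 6·6 = 77; Σxᵢ² = 73; σ²/τ² = 1.
β̂_MAP = 77 / (73 + 1) = 77/74 ≈ 1.041.

β̂_MAP = 1.041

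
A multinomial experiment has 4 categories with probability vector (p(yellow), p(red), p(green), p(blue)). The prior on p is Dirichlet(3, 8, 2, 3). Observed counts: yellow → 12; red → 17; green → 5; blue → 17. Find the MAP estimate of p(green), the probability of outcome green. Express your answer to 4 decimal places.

MAP estimate of p(green) = 0.0952

The posterior is Dirichlet(αᵢ + nᵢ) = Dirichlet(15, 25, 7, 20).
For a Dirichlet(a₁,…,a_K) with all aᵢ > 1, the mode has j-th component (aⱼ − 1)/(Σaᵢ − K).
Here Σaᵢ = 67 and K = 4, so p(green) = (7 − 1)/(67 − 4) = 6/63 ≈ 0.0952.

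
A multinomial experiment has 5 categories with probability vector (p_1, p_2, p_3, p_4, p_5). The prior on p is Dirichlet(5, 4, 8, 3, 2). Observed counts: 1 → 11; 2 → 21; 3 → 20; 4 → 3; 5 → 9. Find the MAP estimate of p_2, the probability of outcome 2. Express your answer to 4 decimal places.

The posterior is Dirichlet(αᵢ + nᵢ) = Dirichlet(16, 25, 28, 6, 11).
For a Dirichlet(a₁,…,a_K) with all aᵢ > 1, the mode has j-th component (aⱼ − 1)/(Σaᵢ − K).
Here Σaᵢ = 86 and K = 5, so p_2 = (25 − 1)/(86 − 5) = 24/81 ≈ 0.2963.

MAP estimate: 0.2963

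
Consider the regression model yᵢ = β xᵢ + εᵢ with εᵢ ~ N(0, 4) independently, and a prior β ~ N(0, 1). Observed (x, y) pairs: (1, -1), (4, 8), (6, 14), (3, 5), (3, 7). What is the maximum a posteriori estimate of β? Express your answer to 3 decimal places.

log p(β | y) = −Σ(yᵢ − βxᵢ)²/(2·4) − β²/(2·1) + const.
Setting the derivative to zero: Σxᵢ(yᵢ − βxᵢ)/4 − β/1 = 0, so β = Σxᵢyᵢ / (Σxᵢ² + σ²/τ²).
Σxᵢyᵢ = 1·(-1) + 4·8 + 6·14 + 3·5 + 3·7 = 151; Σxᵢ² = 71; σ²/τ² = 4.
β̂_MAP = 151 / (71 + 4) = 151/75 ≈ 2.013.

β̂_MAP = 2.013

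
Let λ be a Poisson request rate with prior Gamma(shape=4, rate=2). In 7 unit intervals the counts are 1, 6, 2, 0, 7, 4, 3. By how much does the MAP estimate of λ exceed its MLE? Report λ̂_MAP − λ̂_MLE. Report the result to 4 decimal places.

Σxᵢ = 23. Posterior is Gamma(27, 9); MAP = (27−1)/9 = 26/9 ≈ 2.88889.
MLE = x̄ = 23/7 ≈ 3.28571.
Difference = 26/9 − 23/7 = -25/63 ≈ -0.3968.

MAP − MLE = -0.3968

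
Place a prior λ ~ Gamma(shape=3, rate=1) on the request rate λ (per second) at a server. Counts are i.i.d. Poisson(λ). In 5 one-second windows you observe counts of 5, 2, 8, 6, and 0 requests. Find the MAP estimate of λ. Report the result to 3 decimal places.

λ̂_MAP = 3.833

Σxᵢ = 5+2+8+6+0 = 21, with n = 5.
Posterior ∝ λ^2e^(−1λ) · λ^21e^(−5λ) = λ^23e^(−6λ), i.e. Gamma(shape=24, rate=6).
The mode of a Gamma(a, b) with a ≥ 1 (shape–rate) is (a−1)/b = 23/6 ≈ 3.833.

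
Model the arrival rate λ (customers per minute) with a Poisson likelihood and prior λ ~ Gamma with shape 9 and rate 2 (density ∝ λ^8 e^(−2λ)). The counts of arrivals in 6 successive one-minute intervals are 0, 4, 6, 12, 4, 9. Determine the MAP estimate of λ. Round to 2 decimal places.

λ̂_MAP = 5.38

Σxᵢ = 0+4+6+12+4+9 = 35, with n = 6.
Posterior ∝ λ^8e^(−2λ) · λ^35e^(−6λ) = λ^43e^(−8λ), i.e. Gamma(shape=44, rate=8).
The mode of a Gamma(a, b) with a ≥ 1 (shape–rate) is (a−1)/b = 43/8 ≈ 5.38.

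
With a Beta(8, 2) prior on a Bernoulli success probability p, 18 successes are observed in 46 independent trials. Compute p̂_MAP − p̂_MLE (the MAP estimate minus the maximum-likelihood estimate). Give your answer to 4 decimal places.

MAP − MLE = 0.0717

Posterior is Beta(26, 30); MAP = (26−1)/(56−2) = 25/54 ≈ 0.46296.
MLE ignores the prior: p̂_MLE = k/n = 18/46 ≈ 0.39130.
Difference = 25/54 − 18/46 = 89/1242 ≈ 0.0717.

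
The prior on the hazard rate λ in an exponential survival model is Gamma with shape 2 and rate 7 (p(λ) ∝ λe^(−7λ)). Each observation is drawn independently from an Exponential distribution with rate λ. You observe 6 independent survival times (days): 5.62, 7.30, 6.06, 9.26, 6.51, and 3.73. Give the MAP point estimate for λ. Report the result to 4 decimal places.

λ̂_MAP = 0.1539

The Exponential(rate=λ) likelihood is ∝ λ^n e^(−λΣtᵢ). Here n = 6 and Σtᵢ = 5.62 + 7.30 + 6.06 + 9.26 + 6.51 + 3.73 = 38.48.
Posterior ∝ λe^(−7λ) · λ^6e^(−38.48λ) = λ^7e^(−45.48λ), i.e. Gamma(8, 45.48).
Mode = (a−1)/b = 7/45.48 ≈ 0.1539.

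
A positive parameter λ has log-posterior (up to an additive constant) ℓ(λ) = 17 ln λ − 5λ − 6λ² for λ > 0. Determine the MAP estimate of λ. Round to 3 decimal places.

λ̂_MAP = 1.000

ℓ'(λ) = 17/λ − 5 − 12λ. Setting this to zero and multiplying by λ: 12λ² + 5λ − 17 = 0.
λ = (−5 + √(5² + 4·12·17)) / (2·12) = (−5 + √841) / 24 = (−5 + 29)/24 = 1.
ℓ''(λ) = −17/λ² − 12 < 0, confirming a maximum.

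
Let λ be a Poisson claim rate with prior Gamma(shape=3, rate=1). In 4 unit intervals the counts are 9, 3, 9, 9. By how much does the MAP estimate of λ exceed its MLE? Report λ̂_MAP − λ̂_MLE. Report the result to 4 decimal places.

Σxᵢ = 30. Posterior is Gamma(33, 5); MAP = (33−1)/5 = 32/5 ≈ 6.40000.
MLE = x̄ = 30/4 ≈ 7.50000.
Difference = 32/5 − 30/4 = -11/10 ≈ -1.1000.

MAP − MLE = -1.1000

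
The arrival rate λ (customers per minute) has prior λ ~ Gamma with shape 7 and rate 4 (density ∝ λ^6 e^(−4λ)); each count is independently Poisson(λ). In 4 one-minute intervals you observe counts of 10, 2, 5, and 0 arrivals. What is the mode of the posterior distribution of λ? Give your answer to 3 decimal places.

λ̂_MAP = 2.875

Σxᵢ = 10+2+5+0 = 17, with n = 4.
Posterior ∝ λ^6e^(−4λ) · λ^17e^(−4λ) = λ^23e^(−8λ), i.e. Gamma(shape=24, rate=8).
The mode of a Gamma(a, b) with a ≥ 1 (shape–rate) is (a−1)/b = 23/8 ≈ 2.875.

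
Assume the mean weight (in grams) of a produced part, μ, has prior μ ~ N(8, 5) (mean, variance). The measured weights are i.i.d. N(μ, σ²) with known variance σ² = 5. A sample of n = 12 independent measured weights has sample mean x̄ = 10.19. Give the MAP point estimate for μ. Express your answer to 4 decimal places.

n = 12, x̄ = 10.19.
For a Normal prior and Normal likelihood with known variance, the posterior is Normal; its mode equals its mean, the precision-weighted average.
Prior precision 1/σ₀² = 1/5 = 0.2; data precision n/σ² = 12/5 = 2.4.
μ̂ = (0.2·8 + 2.4·10.19) / (0.2 + 2.4) = 26.056/2.6 = 3257/325 ≈ 10.0215.

μ̂_MAP = 10.0215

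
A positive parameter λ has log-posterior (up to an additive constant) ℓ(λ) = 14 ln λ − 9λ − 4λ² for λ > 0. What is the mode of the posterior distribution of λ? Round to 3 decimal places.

ℓ'(λ) = 14/λ − 9 − 8λ. Setting this to zero and multiplying by λ: 8λ² + 9λ − 14 = 0.
λ = (−9 + √(9² + 4·8·14)) / (2·8) = (−9 + √529) / 16 = (−9 + 23)/16 = 7/8.
ℓ''(λ) = −14/λ² − 8 < 0, confirming a maximum.

λ̂_MAP = 0.875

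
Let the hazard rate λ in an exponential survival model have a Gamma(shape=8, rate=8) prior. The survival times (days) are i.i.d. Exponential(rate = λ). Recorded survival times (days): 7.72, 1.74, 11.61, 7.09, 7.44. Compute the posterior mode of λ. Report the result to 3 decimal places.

The Exponential(rate=λ) likelihood is ∝ λ^n e^(−λΣtᵢ). Here n = 5 and Σtᵢ = 7.72 + 1.74 + 11.61 + 7.09 + 7.44 = 35.60.
Posterior ∝ λ^7e^(−8λ) · λ^5e^(−35.60λ) = λ^12e^(−43.60λ), i.e. Gamma(13, 43.60).
Mode = (a−1)/b = 12/43.60 ≈ 0.275.

λ̂_MAP = 0.275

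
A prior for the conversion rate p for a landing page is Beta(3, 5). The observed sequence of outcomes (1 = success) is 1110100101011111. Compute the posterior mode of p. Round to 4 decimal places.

Prior: Beta(3, 5).
Data: 11 successes in 16 trials (from the sequence). The binomial likelihood contributes p^11(1−p)^5, so the posterior is Beta(3+11, 5+5) = Beta(14, 10).
For Beta(a, b) with a, b > 1 the mode is (a−1)/(a+b−2) = 13/22 ≈ 0.5909.

p̂_MAP = 0.5909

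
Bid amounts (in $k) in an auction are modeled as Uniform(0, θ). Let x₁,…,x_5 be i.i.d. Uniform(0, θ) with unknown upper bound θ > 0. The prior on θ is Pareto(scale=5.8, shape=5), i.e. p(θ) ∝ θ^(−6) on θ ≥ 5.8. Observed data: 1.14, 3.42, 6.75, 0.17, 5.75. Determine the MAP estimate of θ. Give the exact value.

θ̂_MAP = 6.75

The Uniform(0, θ) likelihood is θ^(−n) for θ ≥ max(xᵢ), zero otherwise. Here max(xᵢ) = 6.75.
Posterior ∝ θ^(−6) · θ^(−5) = θ^(−11) on θ ≥ max(5.8, 6.75) = 6.75.
This density is strictly decreasing in θ, so the posterior mode lies at the lower boundary of the support.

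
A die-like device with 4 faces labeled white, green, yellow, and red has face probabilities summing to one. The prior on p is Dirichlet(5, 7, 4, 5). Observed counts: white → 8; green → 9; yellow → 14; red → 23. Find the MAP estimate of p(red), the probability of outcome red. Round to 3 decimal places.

MAP estimate of p(red) = 0.380

The posterior is Dirichlet(αᵢ + nᵢ) = Dirichlet(13, 16, 18, 28).
For a Dirichlet(a₁,…,a_K) with all aᵢ > 1, the mode has j-th component (aⱼ − 1)/(Σaᵢ − K).
Here Σaᵢ = 75 and K = 4, so p(red) = (28 − 1)/(75 − 4) = 27/71 ≈ 0.380.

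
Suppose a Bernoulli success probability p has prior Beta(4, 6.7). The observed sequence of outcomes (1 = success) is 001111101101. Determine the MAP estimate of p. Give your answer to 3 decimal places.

Prior: Beta(4, 6.7).
Data: 8 successes in 12 trials (from the sequence). The binomial likelihood contributes p^8(1−p)^4, so the posterior is Beta(4+8, 6.7+4) = Beta(12, 10.7).
For Beta(a, b) with a, b > 1 the mode is (a−1)/(a+b−2) = 11/20.7 ≈ 0.531.

p̂_MAP = 0.531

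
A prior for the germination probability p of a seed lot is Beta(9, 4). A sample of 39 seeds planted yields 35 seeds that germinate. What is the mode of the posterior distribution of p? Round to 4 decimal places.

p̂_MAP = 0.8600

Prior: Beta(9, 4).
Data: 35 successes in 39 trials. The binomial likelihood contributes p^35(1−p)^4, so the posterior is Beta(9+35, 4+4) = Beta(44, 8).
For Beta(a, b) with a, b > 1 the mode is (a−1)/(a+b−2) = 43/50 ≈ 0.8600.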